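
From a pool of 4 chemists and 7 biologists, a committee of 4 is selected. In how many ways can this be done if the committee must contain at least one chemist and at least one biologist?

Total 4-person selections from all 11: C(11,4) = 330.
Subtract selections that omit an entire group: no chemists → C(7,4) = 35; no biologists → C(4,4) = 1.
Both groups omitted at once is impossible, so 330 − 36 = 294.

294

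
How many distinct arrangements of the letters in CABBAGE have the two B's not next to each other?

900

There are 7!/(2!·2!) = 1260 arrangements of CABBAGE in total.
Arrangements with the B's together: treat BB as one letter, giving (6)!/(2!) = 360.
Subtracting, 1260 − 360 = 900 arrangements keep the B's apart.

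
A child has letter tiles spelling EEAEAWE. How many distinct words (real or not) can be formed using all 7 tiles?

105

EEAEAWE has 7 letters with A appearing twice and E appearing 4 times.
The number of distinct arrangements is 7!/(4!·2!) = 5040/48 = 105.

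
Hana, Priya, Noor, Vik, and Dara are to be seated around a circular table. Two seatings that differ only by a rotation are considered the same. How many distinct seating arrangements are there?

24

Seat Hana anywhere (absorbing the rotational symmetry), then permute the other 4: (4)! = 24.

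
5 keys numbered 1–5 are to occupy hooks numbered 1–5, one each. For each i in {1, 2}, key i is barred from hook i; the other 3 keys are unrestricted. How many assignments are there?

Let Aᵢ (for i ∈ {1, 2}) be the placements that put key i in its forbidden hook. Any j of these fix j positions, leaving (5−j)! ways to fill the rest, and there are C(2,j) ways to pick which j.
By inclusion–exclusion, the number of valid placements is Σ_{j=0}^{2} (−1)^j C(2,j)·(5−j)!.
Computing: 120 − 48 + 6 = 78.

78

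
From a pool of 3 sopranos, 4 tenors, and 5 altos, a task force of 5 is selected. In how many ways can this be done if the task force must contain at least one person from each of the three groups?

Unrestricted: C(12,5) = 792 ways to pick any 5 of the 12.
Subtract selections that omit an entire group: no sopranos → C(9,5) = 126; no tenors → C(8,5) = 56; no altos → C(7,5) = 21.
Add back selections omitting two groups (i.e. drawn from a single group): C(3,5) + C(4,5) + C(5,5) = 1.
By inclusion–exclusion: 792 − 203 + 1 = 590.

590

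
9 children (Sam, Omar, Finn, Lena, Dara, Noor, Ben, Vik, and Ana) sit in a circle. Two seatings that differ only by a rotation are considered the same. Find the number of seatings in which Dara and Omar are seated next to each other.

10080

Treat {Dara, Omar} as one unit (2 internal orders) and seat the resulting 8 units around the table: (7)! circular arrangements.
So 2 × (7)! = 2 × 5040 = 10080.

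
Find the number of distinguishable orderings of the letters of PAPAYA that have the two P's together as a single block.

Treat the 2 copies of P as a single block. The multiset to arrange is then {PP, A, A, A, Y}, 5 items in all.
That gives (5)!/(3!) = 20 arrangements.

20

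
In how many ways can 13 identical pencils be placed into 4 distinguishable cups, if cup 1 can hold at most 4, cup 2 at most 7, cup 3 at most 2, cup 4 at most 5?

45

Without the upper bounds there are C(16,3) = 560 ways to split 13 among 4 cups.
Subtract solutions that violate a single cap (substitute x_i' = x_i − (cap_i+1)): x_1 ≥ 5 gives C(11,3) = 165; x_2 ≥ 8 gives C(8,3) = 56; x_3 ≥ 3 gives C(13,3) = 286; x_4 ≥ 6 gives C(10,3) = 120. Together 627.
Add back pairs where two caps are both exceeded: 1 + 56 + 10 + 10 + 0 + 35 = 112.
By inclusion–exclusion the count is 560 − 627 + 112 = 45.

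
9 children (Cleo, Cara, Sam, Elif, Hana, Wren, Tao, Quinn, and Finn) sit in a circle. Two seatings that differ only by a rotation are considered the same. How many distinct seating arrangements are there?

40320

Seat Cleo anywhere (absorbing the rotational symmetry), then permute the other 8: (8)! = 40320.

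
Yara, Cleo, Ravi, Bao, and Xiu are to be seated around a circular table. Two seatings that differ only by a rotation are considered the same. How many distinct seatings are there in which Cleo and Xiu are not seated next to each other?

12

All circular seatings of 5 people number (4)! = 24.
Those with Cleo next to Xiu: fuse the pair into one unit and seat 4 units around a circle — 2·(3)! = 12.
Subtracting, 24 − 12 = 12.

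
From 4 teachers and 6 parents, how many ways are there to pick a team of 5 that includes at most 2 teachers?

186

Split by how many teachers are chosen (0 through 2).
Sum: C(4,0)·C(6,5) + C(4,1)·C(6,4) + C(4,2)·C(6,3) = 6 + 60 + 120 = 186.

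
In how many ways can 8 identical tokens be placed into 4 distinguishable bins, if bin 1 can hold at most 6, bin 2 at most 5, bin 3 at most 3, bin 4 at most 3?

82

Ignoring the caps, the number of non-negative solutions to x_1+…+x_4 = 8 is C(11,3) = 165.
Subtract solutions that violate a single cap (substitute x_i' = x_i − (cap_i+1)): x_1 ≥ 7 gives C(4,3) = 4; x_2 ≥ 6 gives C(5,3) = 10; x_3 ≥ 4 gives C(7,3) = 35; x_4 ≥ 4 gives C(7,3) = 35. Together 84.
Add back pairs where two caps are both exceeded: 0 + 0 + 0 + 0 + 0 + 1 = 1.
By inclusion–exclusion the count is 165 − 84 + 1 = 82.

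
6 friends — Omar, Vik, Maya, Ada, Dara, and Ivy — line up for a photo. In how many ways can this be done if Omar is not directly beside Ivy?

Of the 6! = 720 arrangements, those with Omar and Ivy adjacent number 2 × 5! = 240 (treat the pair as a block with 2 internal orders).
Complementary counting: 720 − 240 = 480.

480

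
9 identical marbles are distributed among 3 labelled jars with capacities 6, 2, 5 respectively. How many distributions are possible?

Without the upper bounds there are C(11,2) = 55 ways to split 9 among 3 jars.
Subtract solutions that violate a single cap (substitute x_i' = x_i − (cap_i+1)): x_1 ≥ 7 gives C(4,2) = 6; x_2 ≥ 3 gives C(8,2) = 28; x_3 ≥ 6 gives C(5,2) = 10. Together 44.
Add back pairs where two caps are both exceeded: 0 + 0 + 1 = 1.
By inclusion–exclusion the count is 55 − 44 + 1 = 12.

12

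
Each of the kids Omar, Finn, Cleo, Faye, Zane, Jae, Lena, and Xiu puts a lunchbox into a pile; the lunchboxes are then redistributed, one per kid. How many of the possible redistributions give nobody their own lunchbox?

This is the derangement count D_8: permutations of 8 items with no fixed point.
By inclusion–exclusion this is Σ_{j=0}^{8} (−1)^j C(8,j)·(8−j)!.
Computing: 40320 − 40320 + 20160 − 6720 + 1680 − 336 + 56 − 8 + 1 = 14833.

14833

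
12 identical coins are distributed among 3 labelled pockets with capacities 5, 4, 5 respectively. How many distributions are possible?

By stars and bars, unrestricted non-negative solutions to x_1+…+x_3 = 12 number C(12+2,2) = 91.
Subtract solutions that violate a single cap (substitute x_i' = x_i − (cap_i+1)): x_1 ≥ 6 gives C(8,2) = 28; x_2 ≥ 5 gives C(9,2) = 36; x_3 ≥ 6 gives C(8,2) = 28. Together 92.
Add back pairs where two caps are both exceeded: 3 + 1 + 3 = 7.
By inclusion–exclusion the count is 91 − 92 + 7 = 6.

6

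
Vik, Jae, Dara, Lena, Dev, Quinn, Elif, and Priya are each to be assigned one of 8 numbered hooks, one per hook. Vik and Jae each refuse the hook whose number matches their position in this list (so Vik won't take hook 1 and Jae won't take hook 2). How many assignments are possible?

Let Aᵢ (for i ∈ {1, 2}) be the placements that put person i in their forbidden hook. Any j of these fix j positions, leaving (8−j)! ways to fill the rest, and there are C(2,j) ways to pick which j.
By inclusion–exclusion, the number of valid placements is Σ_{j=0}^{2} (−1)^j C(2,j)·(8−j)!.
Computing: 40320 − 10080 + 720 = 30960.

30960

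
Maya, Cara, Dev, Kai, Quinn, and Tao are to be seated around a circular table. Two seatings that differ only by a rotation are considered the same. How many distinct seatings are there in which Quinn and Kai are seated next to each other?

Treat {Quinn, Kai} as one unit (2 internal orders) and seat the resulting 5 units around the table: (4)! circular arrangements.
So 2 × (4)! = 2 × 24 = 48.

48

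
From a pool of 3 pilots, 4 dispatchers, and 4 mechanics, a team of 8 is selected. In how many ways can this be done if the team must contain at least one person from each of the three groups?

Total 8-person selections from all 11: C(11,8) = 165.
Subtract selections that omit an entire group: no pilots → C(8,8) = 1; no dispatchers → C(7,8) = 0; no mechanics → C(7,8) = 0.
Add back selections omitting two groups (i.e. drawn from a single group): C(3,8) + C(4,8) + C(4,8) = 0.
By inclusion–exclusion: 165 − 1 + 0 = 164.

164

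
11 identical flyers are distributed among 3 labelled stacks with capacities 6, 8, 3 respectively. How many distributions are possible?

22

Without the upper bounds there are C(13,2) = 78 ways to split 11 among 3 stacks.
Subtract solutions that violate a single cap (substitute x_i' = x_i − (cap_i+1)): x_1 ≥ 7 gives C(6,2) = 15; x_2 ≥ 9 gives C(4,2) = 6; x_3 ≥ 4 gives C(9,2) = 36. Together 57.
Add back pairs where two caps are both exceeded: 0 + 1 + 0 = 1.
By inclusion–exclusion the count is 78 − 57 + 1 = 22.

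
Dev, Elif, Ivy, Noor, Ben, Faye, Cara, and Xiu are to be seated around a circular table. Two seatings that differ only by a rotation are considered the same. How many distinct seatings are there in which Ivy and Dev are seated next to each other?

1440

Glue Ivy and Dev into a block (2 internal orders). Seating 7 units around a circle gives (6)! arrangements.
So 2 × (6)! = 2 × 720 = 1440.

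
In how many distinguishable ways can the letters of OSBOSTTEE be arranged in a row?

22680

OSBOSTTEE has 9 letters with E appearing twice, O appearing twice, S appearing twice, and T appearing twice.
The number of distinct arrangements is 9!/(2!·2!·2!·2!) = 362880/16 = 22680.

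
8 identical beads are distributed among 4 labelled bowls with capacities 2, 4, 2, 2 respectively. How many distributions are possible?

10

Ignoring the caps, the number of non-negative solutions to x_1+…+x_4 = 8 is C(11,3) = 165.
Subtract solutions that violate a single cap (substitute x_i' = x_i − (cap_i+1)): x_1 ≥ 3 gives C(8,3) = 56; x_2 ≥ 5 gives C(6,3) = 20; x_3 ≥ 3 gives C(8,3) = 56; x_4 ≥ 3 gives C(8,3) = 56. Together 188.
Add back pairs where two caps are both exceeded: 1 + 10 + 10 + 1 + 1 + 10 = 33.
By inclusion–exclusion the count is 165 − 188 + 33 = 10.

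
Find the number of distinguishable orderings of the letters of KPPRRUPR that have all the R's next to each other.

120

Treat the 3 copies of R as a single block. The multiset to arrange is then {RRR, K, P, P, P, U}, 6 items in all.
That gives (6)!/(3!) = 120 arrangements.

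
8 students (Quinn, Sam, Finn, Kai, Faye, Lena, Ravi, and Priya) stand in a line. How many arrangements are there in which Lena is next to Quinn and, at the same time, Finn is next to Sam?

Treat {Lena,Quinn} as one block (2 orders) and {Finn,Sam} as another (2 orders).
That leaves 6 units to arrange: 2 × 2 × 6! = 4 × 720 = 2880.

2880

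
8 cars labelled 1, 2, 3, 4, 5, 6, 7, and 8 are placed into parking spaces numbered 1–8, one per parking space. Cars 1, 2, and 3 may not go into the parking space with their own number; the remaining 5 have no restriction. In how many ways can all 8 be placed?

27240

Let Aᵢ (for i ∈ {1, 2, 3}) be the placements that put car i in its forbidden parking space. Any j of these fix j positions, leaving (8−j)! ways to fill the rest, and there are C(3,j) ways to pick which j.
By inclusion–exclusion, the number of valid placements is Σ_{j=0}^{3} (−1)^j C(3,j)·(8−j)!.
Computing: 40320 − 15120 + 2160 − 120 = 27240.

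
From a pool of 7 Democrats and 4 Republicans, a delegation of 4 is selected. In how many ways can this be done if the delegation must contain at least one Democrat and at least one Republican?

Unrestricted: C(11,4) = 330 ways to pick any 4 of the 11.
Subtract selections that omit an entire group: no Democrats → C(4,4) = 1; no Republicans → C(7,4) = 35.
Both groups omitted at once is impossible, so 330 − 36 = 294.

294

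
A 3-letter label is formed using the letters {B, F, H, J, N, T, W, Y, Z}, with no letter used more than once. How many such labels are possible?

With no repetition, fill the 3 letters in order: 9 choices, then 8, down to 7.
9 × 8 × 7 = 504.

504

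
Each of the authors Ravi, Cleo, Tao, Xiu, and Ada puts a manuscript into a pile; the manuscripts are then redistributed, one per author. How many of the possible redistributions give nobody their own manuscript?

44

Let Aᵢ be the assignments in which author i gets their own manuscript. We want the size of the complement of A₁∪…∪A_5.
By inclusion–exclusion this is Σ_{j=0}^{5} (−1)^j C(5,j)·(5−j)!.
Computing: 120 − 120 + 60 − 20 + 5 − 1 = 44.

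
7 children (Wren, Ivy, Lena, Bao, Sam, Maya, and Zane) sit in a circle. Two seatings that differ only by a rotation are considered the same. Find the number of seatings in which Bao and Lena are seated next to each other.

Treat {Bao, Lena} as one unit (2 internal orders) and seat the resulting 6 units around the table: (5)! circular arrangements.
So 2 × (5)! = 2 × 120 = 240.

240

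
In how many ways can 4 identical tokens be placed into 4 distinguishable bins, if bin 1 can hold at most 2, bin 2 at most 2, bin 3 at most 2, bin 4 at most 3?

22

Without the upper bounds there are C(7,3) = 35 ways to split 4 among 4 bins.
Subtract solutions that violate a single cap (substitute x_i' = x_i − (cap_i+1)): x_1 ≥ 3 gives C(4,3) = 4; x_2 ≥ 3 gives C(4,3) = 4; x_3 ≥ 3 gives C(4,3) = 4; x_4 ≥ 4 gives C(3,3) = 1. Together 13.
No two caps can be exceeded simultaneously, so the pair terms are all 0.
By inclusion–exclusion the count is 35 − 13 + 0 = 22.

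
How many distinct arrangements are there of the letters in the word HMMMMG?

30

HMMMMG has 6 letters with M appearing 4 times.
The number of distinct arrangements is 6!/(4!) = 720/24 = 30.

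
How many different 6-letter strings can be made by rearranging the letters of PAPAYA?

60

Letter multiplicities in PAPAYA: A×3, P×2, Y×1.
The number of distinct arrangements is 6!/(3!·2!) = 720/12 = 60.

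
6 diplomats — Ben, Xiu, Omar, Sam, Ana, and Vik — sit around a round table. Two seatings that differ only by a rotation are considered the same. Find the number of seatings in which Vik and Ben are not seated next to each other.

72

All circular seatings of 6 people number (5)! = 120.
Those with Vik next to Ben: fuse the pair into one unit and seat 5 units around a circle — 2·(4)! = 48.
Subtracting, 120 − 48 = 72.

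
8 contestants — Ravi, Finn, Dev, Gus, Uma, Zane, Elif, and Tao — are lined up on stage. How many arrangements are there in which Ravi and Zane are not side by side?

30240

Of the 8! = 40320 arrangements, those with Ravi and Zane adjacent number 2 × 7! = 10080 (treat the pair as a block with 2 internal orders).
So 40320 − 10080 = 30240 arrangements keep them apart.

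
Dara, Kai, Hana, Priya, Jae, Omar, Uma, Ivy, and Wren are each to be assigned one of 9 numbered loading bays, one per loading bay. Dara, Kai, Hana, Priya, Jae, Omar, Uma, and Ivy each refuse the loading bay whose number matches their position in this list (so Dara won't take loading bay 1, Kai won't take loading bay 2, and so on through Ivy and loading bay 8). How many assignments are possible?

148329

Let Aᵢ (for 1 ≤ i ≤ 8) be the placements that put person i in their forbidden loading bay. Any j of these fix j positions, leaving (9−j)! ways to fill the rest, and there are C(8,j) ways to pick which j.
By inclusion–exclusion, the number of valid placements is Σ_{j=0}^{8} (−1)^j C(8,j)·(9−j)!.
Computing: 362880 − 322560 + 141120 − 40320 + 8400 − 1344 + 168 − 16 + 1 = 148329.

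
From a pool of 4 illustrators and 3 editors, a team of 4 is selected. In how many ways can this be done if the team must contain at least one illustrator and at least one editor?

34

Total 4-person selections from all 7: C(7,4) = 35.
Subtract selections that omit an entire group: no illustrators → C(3,4) = 0; no editors → C(4,4) = 1.
Both groups omitted at once is impossible, so 35 − 1 = 34.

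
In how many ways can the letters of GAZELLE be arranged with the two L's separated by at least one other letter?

Total arrangements of GAZELLE: 7!/(2!·2!) = 1260.
Arrangements with the L's together: treat LL as one letter, giving (6)!/(2!) = 360.
Subtracting, 1260 − 360 = 900 arrangements keep the L's apart.

900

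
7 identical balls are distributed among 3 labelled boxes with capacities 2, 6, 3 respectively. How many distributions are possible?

11

Without the upper bounds there are C(9,2) = 36 ways to split 7 among 3 boxes.
Subtract solutions that violate a single cap (substitute x_i' = x_i − (cap_i+1)): x_1 ≥ 3 gives C(6,2) = 15; x_2 ≥ 7 gives C(2,2) = 1; x_3 ≥ 4 gives C(5,2) = 10. Together 26.
Add back pairs where two caps are both exceeded: 0 + 1 + 0 = 1.
By inclusion–exclusion the count is 36 − 26 + 1 = 11.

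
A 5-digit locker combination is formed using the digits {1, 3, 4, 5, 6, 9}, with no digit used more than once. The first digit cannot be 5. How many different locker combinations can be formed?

The first digit has 6−1 = 5 choices (anything except 5).
The remaining 4 digits are filled from the other 5 symbols without repetition: 5 × 4 × 3 × 2 = 120.
Total: 5 × 120 = 600.

600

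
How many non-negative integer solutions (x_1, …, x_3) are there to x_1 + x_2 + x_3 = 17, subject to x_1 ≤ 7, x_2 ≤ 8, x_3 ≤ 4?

6

Ignoring the caps, the number of non-negative solutions to x_1+…+x_3 = 17 is C(19,2) = 171.
Subtract solutions that violate a single cap (substitute x_i' = x_i − (cap_i+1)): x_1 ≥ 8 gives C(11,2) = 55; x_2 ≥ 9 gives C(10,2) = 45; x_3 ≥ 5 gives C(14,2) = 91. Together 191.
Add back pairs where two caps are both exceeded: 1 + 15 + 10 = 26.
By inclusion–exclusion the count is 171 − 191 + 26 = 6.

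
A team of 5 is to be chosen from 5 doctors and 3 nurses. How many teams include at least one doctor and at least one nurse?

Unrestricted: C(8,5) = 56 ways to pick any 5 of the 8.
Selections missing a whole group: no doctors → C(3,5) = 0; no nurses → C(5,5) = 1.
Both groups omitted at once is impossible, so 56 − 1 = 55.

55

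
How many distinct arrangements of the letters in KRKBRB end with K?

30

With the last slot taken by K, it remains to arrange the other 5 letters (RKBRB).
Those 5 letters have B appearing twice and R appearing twice, giving (5)!/(2!·2!) = 30.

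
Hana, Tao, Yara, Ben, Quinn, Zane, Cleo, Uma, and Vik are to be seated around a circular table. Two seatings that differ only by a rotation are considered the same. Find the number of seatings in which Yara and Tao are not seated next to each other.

Without the restriction there are (8)! = 40320 seatings.
Those with Yara next to Tao: fuse the pair into one unit and seat 8 units around a circle — 2·(7)! = 10080.
Subtracting, 40320 − 10080 = 30240.

30240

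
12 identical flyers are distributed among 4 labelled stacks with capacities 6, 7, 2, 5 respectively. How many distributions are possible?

By stars and bars, unrestricted non-negative solutions to x_1+…+x_4 = 12 number C(12+3,3) = 455.
Subtract solutions that violate a single cap (substitute x_i' = x_i − (cap_i+1)): x_1 ≥ 7 gives C(8,3) = 56; x_2 ≥ 8 gives C(7,3) = 35; x_3 ≥ 3 gives C(12,3) = 220; x_4 ≥ 6 gives C(9,3) = 84. Together 395.
Add back pairs where two caps are both exceeded: 0 + 10 + 0 + 4 + 0 + 20 = 34.
By inclusion–exclusion the count is 455 − 395 + 34 = 94.

94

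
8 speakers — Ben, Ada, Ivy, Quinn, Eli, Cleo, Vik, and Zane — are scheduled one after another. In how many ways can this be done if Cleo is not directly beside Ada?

30240

Of the 8! = 40320 arrangements, those with Cleo and Ada adjacent number 2 × 7! = 10080 (treat the pair as a block with 2 internal orders).
So 40320 − 10080 = 30240 arrangements keep them apart.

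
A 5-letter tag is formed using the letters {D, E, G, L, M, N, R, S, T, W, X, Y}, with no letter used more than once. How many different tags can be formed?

95040

Choose and order 5 of the 12 symbols: the first letter has 12 options, the next 11, and so on down to 8.
12 × 11 × 10 × 9 × 8 = 95040.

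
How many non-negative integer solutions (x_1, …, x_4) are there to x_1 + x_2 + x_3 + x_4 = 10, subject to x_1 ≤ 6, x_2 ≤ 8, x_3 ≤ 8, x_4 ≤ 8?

Without the upper bounds there are C(13,3) = 286 ways to split 10 among 4 variables.
Subtract solutions that violate a single cap (substitute x_i' = x_i − (cap_i+1)): x_1 ≥ 7 gives C(6,3) = 20; x_2 ≥ 9 gives C(4,3) = 4; x_3 ≥ 9 gives C(4,3) = 4; x_4 ≥ 9 gives C(4,3) = 4. Together 32.
No two caps can be exceeded simultaneously, so the pair terms are all 0.
By inclusion–exclusion the count is 286 − 32 + 0 = 254.

254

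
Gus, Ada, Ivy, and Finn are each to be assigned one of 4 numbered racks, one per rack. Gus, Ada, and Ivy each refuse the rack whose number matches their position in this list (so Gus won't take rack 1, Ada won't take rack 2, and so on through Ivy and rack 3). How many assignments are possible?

Let Aᵢ (for i ∈ {1, 2, 3}) be the placements that put person i in their forbidden rack. Any j of these fix j positions, leaving (4−j)! ways to fill the rest, and there are C(3,j) ways to pick which j.
By inclusion–exclusion, the number of valid placements is Σ_{j=0}^{3} (−1)^j C(3,j)·(4−j)!.
Computing: 24 − 18 + 6 − 1 = 11.

11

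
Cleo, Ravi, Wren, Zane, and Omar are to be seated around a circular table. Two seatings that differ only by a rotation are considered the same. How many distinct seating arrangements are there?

24

Around a circle, 5 distinct people have 5!/5 = (4)! = 24 rotationally distinct seatings.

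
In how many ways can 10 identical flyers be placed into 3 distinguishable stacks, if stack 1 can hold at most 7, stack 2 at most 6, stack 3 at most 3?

Without the upper bounds there are C(12,2) = 66 ways to split 10 among 3 stacks.
Subtract solutions that violate a single cap (substitute x_i' = x_i − (cap_i+1)): x_1 ≥ 8 gives C(4,2) = 6; x_2 ≥ 7 gives C(5,2) = 10; x_3 ≥ 4 gives C(8,2) = 28. Together 44.
No two caps can be exceeded simultaneously, so the pair terms are all 0.
By inclusion–exclusion the count is 66 − 44 + 0 = 22.

22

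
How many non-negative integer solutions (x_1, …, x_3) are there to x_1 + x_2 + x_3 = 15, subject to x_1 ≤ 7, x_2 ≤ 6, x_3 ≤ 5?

By stars and bars, unrestricted non-negative solutions to x_1+…+x_3 = 15 number C(15+2,2) = 136.
Subtract solutions that violate a single cap (substitute x_i' = x_i − (cap_i+1)): x_1 ≥ 8 gives C(9,2) = 36; x_2 ≥ 7 gives C(10,2) = 45; x_3 ≥ 6 gives C(11,2) = 55. Together 136.
Add back pairs where two caps are both exceeded: 1 + 3 + 6 = 10.
By inclusion–exclusion the count is 136 − 136 + 10 = 10.

10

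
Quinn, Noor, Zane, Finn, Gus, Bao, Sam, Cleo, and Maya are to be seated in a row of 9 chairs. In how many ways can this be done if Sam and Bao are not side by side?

There are 9! = 362880 arrangements in all. If Sam and Bao are adjacent, merging them into one block gives 2·(8)! = 80640 arrangements.
Complementary counting: 362880 − 80640 = 282240.

282240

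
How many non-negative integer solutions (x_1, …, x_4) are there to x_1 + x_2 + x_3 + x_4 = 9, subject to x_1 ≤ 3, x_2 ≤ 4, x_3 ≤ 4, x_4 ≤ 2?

By stars and bars, unrestricted non-negative solutions to x_1+…+x_4 = 9 number C(9+3,3) = 220.
Subtract solutions that violate a single cap (substitute x_i' = x_i − (cap_i+1)): x_1 ≥ 4 gives C(8,3) = 56; x_2 ≥ 5 gives C(7,3) = 35; x_3 ≥ 5 gives C(7,3) = 35; x_4 ≥ 3 gives C(9,3) = 84. Together 210.
Add back pairs where two caps are both exceeded: 1 + 1 + 10 + 0 + 4 + 4 = 20.
By inclusion–exclusion the count is 220 − 210 + 20 = 30.

30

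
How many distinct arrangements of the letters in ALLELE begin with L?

30

With the first slot taken by L, it remains to arrange the other 5 letters (ALELE).
Those 5 letters have E appearing twice and L appearing twice, giving (5)!/(2!·2!) = 30.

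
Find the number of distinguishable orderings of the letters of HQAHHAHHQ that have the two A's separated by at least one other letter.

588

Total arrangements of HQAHHAHHQ: 9!/(5!·2!·2!) = 756.
Arrangements with the A's together: treat AA as one letter, giving (8)!/(5!·2!) = 168.
Subtracting, 756 − 168 = 588 arrangements keep the A's apart.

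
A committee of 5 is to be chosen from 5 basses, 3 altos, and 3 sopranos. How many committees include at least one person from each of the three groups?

345

With no constraint there are C(11,5) = 462 possible selections.
Selections missing a whole group: no basses → C(6,5) = 6; no altos → C(8,5) = 56; no sopranos → C(8,5) = 56.
Add back selections omitting two groups (i.e. drawn from a single group): C(5,5) + C(3,5) + C(3,5) = 1.
By inclusion–exclusion: 462 − 118 + 1 = 345.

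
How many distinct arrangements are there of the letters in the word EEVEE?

The 5 letters of EEVEE have repeats: E appearing 4 times.
The number of distinct arrangements is 5!/(4!) = 120/24 = 5.

5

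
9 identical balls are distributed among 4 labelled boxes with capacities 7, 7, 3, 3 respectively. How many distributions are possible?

104

By stars and bars, unrestricted non-negative solutions to x_1+…+x_4 = 9 number C(9+3,3) = 220.
Subtract solutions that violate a single cap (substitute x_i' = x_i − (cap_i+1)): x_1 ≥ 8 gives C(4,3) = 4; x_2 ≥ 8 gives C(4,3) = 4; x_3 ≥ 4 gives C(8,3) = 56; x_4 ≥ 4 gives C(8,3) = 56. Together 120.
Add back pairs where two caps are both exceeded: 0 + 0 + 0 + 0 + 0 + 4 = 4.
By inclusion–exclusion the count is 220 − 120 + 4 = 104.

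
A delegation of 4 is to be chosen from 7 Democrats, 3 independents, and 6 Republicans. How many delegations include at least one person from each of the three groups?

819

Total 4-person selections from all 16: C(16,4) = 1820.
Subtract selections that omit an entire group: no Democrats → C(9,4) = 126; no independents → C(13,4) = 715; no Republicans → C(10,4) = 210.
Add back selections omitting two groups (i.e. drawn from a single group): C(7,4) + C(3,4) + C(6,4) = 50.
By inclusion–exclusion: 1820 − 1051 + 50 = 819.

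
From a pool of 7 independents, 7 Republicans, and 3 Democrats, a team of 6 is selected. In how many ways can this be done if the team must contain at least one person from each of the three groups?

8967

With no constraint there are C(17,6) = 12376 possible selections.
Subtract selections that omit an entire group: no independents → C(10,6) = 210; no Republicans → C(10,6) = 210; no Democrats → C(14,6) = 3003.
Add back selections omitting two groups (i.e. drawn from a single group): C(7,6) + C(7,6) + C(3,6) = 14.
By inclusion–exclusion: 12376 − 3423 + 14 = 8967.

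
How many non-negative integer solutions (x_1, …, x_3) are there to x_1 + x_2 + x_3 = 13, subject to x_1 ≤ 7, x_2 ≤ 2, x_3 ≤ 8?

Without the upper bounds there are C(15,2) = 105 ways to split 13 among 3 variables.
Subtract solutions that violate a single cap (substitute x_i' = x_i − (cap_i+1)): x_1 ≥ 8 gives C(7,2) = 21; x_2 ≥ 3 gives C(12,2) = 66; x_3 ≥ 9 gives C(6,2) = 15. Together 102.
Add back pairs where two caps are both exceeded: 6 + 0 + 3 = 9.
By inclusion–exclusion the count is 105 − 102 + 9 = 12.

12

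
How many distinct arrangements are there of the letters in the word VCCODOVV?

1680

VCCODOVV has 8 letters with C appearing twice, O appearing twice, and V appearing 3 times.
So there are 8! / (3!·2!·2!) = 1680 distinguishable arrangements.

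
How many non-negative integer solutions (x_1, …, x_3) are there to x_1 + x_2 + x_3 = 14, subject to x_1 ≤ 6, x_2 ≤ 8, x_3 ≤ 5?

21

Without the upper bounds there are C(16,2) = 120 ways to split 14 among 3 variables.
Subtract solutions that violate a single cap (substitute x_i' = x_i − (cap_i+1)): x_1 ≥ 7 gives C(9,2) = 36; x_2 ≥ 9 gives C(7,2) = 21; x_3 ≥ 6 gives C(10,2) = 45. Together 102.
Add back pairs where two caps are both exceeded: 0 + 3 + 0 = 3.
By inclusion–exclusion the count is 120 − 102 + 3 = 21.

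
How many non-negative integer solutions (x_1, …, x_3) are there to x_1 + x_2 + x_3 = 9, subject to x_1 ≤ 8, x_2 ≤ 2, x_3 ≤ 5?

17

Ignoring the caps, the number of non-negative solutions to x_1+…+x_3 = 9 is C(11,2) = 55.
Subtract solutions that violate a single cap (substitute x_i' = x_i − (cap_i+1)): x_1 ≥ 9 gives C(2,2) = 1; x_2 ≥ 3 gives C(8,2) = 28; x_3 ≥ 6 gives C(5,2) = 10. Together 39.
Add back pairs where two caps are both exceeded: 0 + 0 + 1 = 1.
By inclusion–exclusion the count is 55 − 39 + 1 = 17.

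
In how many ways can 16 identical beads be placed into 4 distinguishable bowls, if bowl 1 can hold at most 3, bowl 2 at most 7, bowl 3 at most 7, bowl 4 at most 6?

99

By stars and bars, unrestricted non-negative solutions to x_1+…+x_4 = 16 number C(16+3,3) = 969.
Subtract solutions that violate a single cap (substitute x_i' = x_i − (cap_i+1)): x_1 ≥ 4 gives C(15,3) = 455; x_2 ≥ 8 gives C(11,3) = 165; x_3 ≥ 8 gives C(11,3) = 165; x_4 ≥ 7 gives C(12,3) = 220. Together 1005.
Add back pairs where two caps are both exceeded: 35 + 35 + 56 + 1 + 4 + 4 = 135.
By inclusion–exclusion the count is 969 − 1005 + 135 = 99.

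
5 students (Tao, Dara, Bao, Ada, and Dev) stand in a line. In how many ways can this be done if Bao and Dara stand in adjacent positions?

Treat {Bao, Dara} as a single unit. There are 4 units to order, and the pair itself can be ordered 2 ways.
So the count is 2·(4)! = 48.

48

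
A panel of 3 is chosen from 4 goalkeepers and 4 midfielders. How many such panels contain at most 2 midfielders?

52

Split by how many midfielders are chosen (0 through 2).
Sum: C(4,0)·C(4,3) + C(4,1)·C(4,2) + C(4,2)·C(4,1) = 4 + 24 + 24 = 52.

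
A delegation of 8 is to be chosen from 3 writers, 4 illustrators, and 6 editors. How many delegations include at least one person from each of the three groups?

1233

With no constraint there are C(13,8) = 1287 possible selections.
Subtract selections that omit an entire group: no writers → C(10,8) = 45; no illustrators → C(9,8) = 9; no editors → C(7,8) = 0.
Add back selections omitting two groups (i.e. drawn from a single group): C(3,8) + C(4,8) + C(6,8) = 0.
By inclusion–exclusion: 1287 − 54 + 0 = 1233.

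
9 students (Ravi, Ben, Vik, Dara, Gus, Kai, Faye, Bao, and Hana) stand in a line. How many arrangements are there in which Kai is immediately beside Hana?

Glue Kai and Hana into one block (2 internal orders), leaving 8 units to arrange in a row.
So the count is 2·(8)! = 80640.

80640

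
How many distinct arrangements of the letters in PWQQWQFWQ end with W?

With the last slot taken by W, it remains to arrange the other 8 letters (PQQWQFWQ).
Those 8 letters have Q appearing 4 times and W appearing twice, giving (8)!/(4!·2!) = 840.

840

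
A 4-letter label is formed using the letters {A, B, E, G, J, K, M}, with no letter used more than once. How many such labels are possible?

840

Choose and order 4 of the 7 symbols: the first letter has 7 options, the next 6, then 5, 4.
That product is 7 × 6 × 5 × 4 = 840.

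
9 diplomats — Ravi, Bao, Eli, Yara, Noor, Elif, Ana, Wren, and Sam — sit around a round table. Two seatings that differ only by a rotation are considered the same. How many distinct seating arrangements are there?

Fix one person's seat to break rotational symmetry; the remaining 8 people can be arranged in (8)! = 40320 ways.

40320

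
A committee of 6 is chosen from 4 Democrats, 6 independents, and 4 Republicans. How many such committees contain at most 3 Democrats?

Split by how many Democrats are chosen (0 through 3).
Sum: C(4,0)·C(10,6) + C(4,1)·C(10,5) + C(4,2)·C(10,4) + C(4,3)·C(10,3) = 210 + 1008 + 1260 + 480 = 2958.

2958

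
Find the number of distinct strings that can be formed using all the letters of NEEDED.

60

Letter multiplicities in NEEDED: D×2, E×3, N×1.
The number of distinct arrangements is 6!/(3!·2!) = 720/12 = 60.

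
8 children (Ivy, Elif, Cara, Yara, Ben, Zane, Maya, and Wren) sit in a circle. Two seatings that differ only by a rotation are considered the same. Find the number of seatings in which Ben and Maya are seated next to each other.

1440

Treat {Ben, Maya} as one unit (2 internal orders) and seat the resulting 7 units around the table: (6)! circular arrangements.
So 2 × (6)! = 2 × 720 = 1440.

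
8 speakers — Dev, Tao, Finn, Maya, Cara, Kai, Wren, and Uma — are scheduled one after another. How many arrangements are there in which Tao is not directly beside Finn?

30240

Of the 8! = 40320 arrangements, those with Tao and Finn adjacent number 2 × 7! = 10080 (treat the pair as a block with 2 internal orders).
So 40320 − 10080 = 30240 arrangements keep them apart.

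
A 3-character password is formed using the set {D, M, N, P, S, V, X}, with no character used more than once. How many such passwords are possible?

210

This is a permutation of 3 out of 7: P(7,3) = 7!/4!.
That product is 7 × 6 × 5 = 210.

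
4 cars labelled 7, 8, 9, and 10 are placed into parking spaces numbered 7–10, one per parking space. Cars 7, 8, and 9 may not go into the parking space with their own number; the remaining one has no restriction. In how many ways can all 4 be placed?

Let Aᵢ (for i ∈ {7, 8, 9}) be the placements that put car i in its forbidden parking space. Any j of these fix j positions, leaving (4−j)! ways to fill the rest, and there are C(3,j) ways to pick which j.
By inclusion–exclusion, the number of valid placements is Σ_{j=0}^{3} (−1)^j C(3,j)·(4−j)!.
Computing: 24 − 18 + 6 − 1 = 11.

11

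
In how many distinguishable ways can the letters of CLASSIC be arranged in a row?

Letter multiplicities in CLASSIC: A×1, C×2, I×1, L×1, S×2.
The number of distinct arrangements is 7!/(2!·2!) = 5040/4 = 1260.

1260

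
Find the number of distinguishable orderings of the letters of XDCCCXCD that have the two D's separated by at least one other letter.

315

There are 8!/(4!·2!·2!) = 420 arrangements of XDCCCXCD in total.
Arrangements with the D's together: treat DD as one letter, giving (7)!/(4!·2!) = 105.
Subtracting, 420 − 105 = 315 arrangements keep the D's apart.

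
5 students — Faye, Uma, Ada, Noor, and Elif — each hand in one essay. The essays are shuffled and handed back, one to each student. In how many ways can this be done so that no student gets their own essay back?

44

Let Aᵢ be the assignments in which student i gets their own essay. We want the size of the complement of A₁∪…∪A_5.
By inclusion–exclusion this is Σ_{j=0}^{5} (−1)^j C(5,j)·(5−j)!.
Computing: 120 − 120 + 60 − 20 + 5 − 1 = 44.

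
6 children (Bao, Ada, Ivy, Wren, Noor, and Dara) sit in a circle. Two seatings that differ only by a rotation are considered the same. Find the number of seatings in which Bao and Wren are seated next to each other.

48

Treat {Bao, Wren} as one unit (2 internal orders) and seat the resulting 5 units around the table: (4)! circular arrangements.
So 2 × (4)! = 2 × 24 = 48.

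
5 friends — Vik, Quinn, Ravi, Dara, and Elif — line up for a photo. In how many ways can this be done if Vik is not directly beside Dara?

Of the 5! = 120 arrangements, those with Vik and Dara adjacent number 2 × 4! = 48 (treat the pair as a block with 2 internal orders).
So 120 − 48 = 72 arrangements keep them apart.

72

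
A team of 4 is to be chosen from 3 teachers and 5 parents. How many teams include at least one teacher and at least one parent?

Unrestricted: C(8,4) = 70 ways to pick any 4 of the 8.
Subtract selections that omit an entire group: no teachers → C(5,4) = 5; no parents → C(3,4) = 0.
Both groups omitted at once is impossible, so 70 − 5 = 65.

65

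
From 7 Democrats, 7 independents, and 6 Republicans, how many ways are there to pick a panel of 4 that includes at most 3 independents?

Split by how many independents are chosen (0 through 3).
Sum: C(7,0)·C(13,4) + C(7,1)·C(13,3) + C(7,2)·C(13,2) + C(7,3)·C(13,1) = 715 + 2002 + 1638 + 455 = 4810.

4810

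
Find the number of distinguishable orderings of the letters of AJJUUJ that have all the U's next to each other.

20

Treat the 2 copies of U as a single block. The multiset to arrange is then {UU, A, J, J, J}, 5 items in all.
That gives (5)!/(3!) = 20 arrangements.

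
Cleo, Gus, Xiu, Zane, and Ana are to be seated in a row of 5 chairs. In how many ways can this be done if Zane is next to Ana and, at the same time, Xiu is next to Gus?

Treat {Zane,Ana} as one block (2 orders) and {Xiu,Gus} as another (2 orders).
That leaves 3 units to arrange: 2 × 2 × 3! = 4 × 6 = 24.

24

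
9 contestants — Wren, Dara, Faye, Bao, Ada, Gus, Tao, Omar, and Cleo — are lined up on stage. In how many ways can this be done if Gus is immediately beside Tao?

Place the 7 others and the Gus-Tao pair as 8 objects in a line; the pair has 2 internal arrangements.
So the count is 2·(8)! = 80640.

80640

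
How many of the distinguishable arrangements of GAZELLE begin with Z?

180

Fix Z in the first position and arrange the remaining 6 letters.
Those 6 letters have E appearing twice and L appearing twice, giving (6)!/(2!·2!) = 180.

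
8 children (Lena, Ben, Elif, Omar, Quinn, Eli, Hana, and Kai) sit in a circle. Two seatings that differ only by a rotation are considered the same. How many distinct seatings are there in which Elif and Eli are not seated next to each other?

3600

All circular seatings of 8 people number (7)! = 5040.
Those with Elif next to Eli: fuse the pair into one unit and seat 7 units around a circle — 2·(6)! = 1440.
Subtracting, 5040 − 1440 = 3600.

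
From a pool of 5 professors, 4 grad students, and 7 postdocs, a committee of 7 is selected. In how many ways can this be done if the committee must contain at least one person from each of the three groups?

With no constraint there are C(16,7) = 11440 possible selections.
Selections missing a whole group: no professors → C(11,7) = 330; no grad students → C(12,7) = 792; no postdocs → C(9,7) = 36.
Add back selections omitting two groups (i.e. drawn from a single group): C(5,7) + C(4,7) + C(7,7) = 1.
By inclusion–exclusion: 11440 − 1158 + 1 = 10283.

10283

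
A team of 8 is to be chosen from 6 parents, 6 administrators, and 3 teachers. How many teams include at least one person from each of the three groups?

Unrestricted: C(15,8) = 6435 ways to pick any 8 of the 15.
Subtract selections that omit an entire group: no parents → C(9,8) = 9; no administrators → C(9,8) = 9; no teachers → C(12,8) = 495.
Add back selections omitting two groups (i.e. drawn from a single group): C(6,8) + C(6,8) + C(3,8) = 0.
By inclusion–exclusion: 6435 − 513 + 0 = 5922.

5922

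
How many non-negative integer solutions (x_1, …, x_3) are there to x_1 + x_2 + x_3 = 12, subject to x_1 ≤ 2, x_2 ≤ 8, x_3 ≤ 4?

Ignoring the caps, the number of non-negative solutions to x_1+…+x_3 = 12 is C(14,2) = 91.
Subtract solutions that violate a single cap (substitute x_i' = x_i − (cap_i+1)): x_1 ≥ 3 gives C(11,2) = 55; x_2 ≥ 9 gives C(5,2) = 10; x_3 ≥ 5 gives C(9,2) = 36. Together 101.
Add back pairs where two caps are both exceeded: 1 + 15 + 0 = 16.
By inclusion–exclusion the count is 91 − 101 + 16 = 6.

6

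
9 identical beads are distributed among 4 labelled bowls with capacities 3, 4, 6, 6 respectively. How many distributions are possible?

By stars and bars, unrestricted non-negative solutions to x_1+…+x_4 = 9 number C(9+3,3) = 220.
Subtract solutions that violate a single cap (substitute x_i' = x_i − (cap_i+1)): x_1 ≥ 4 gives C(8,3) = 56; x_2 ≥ 5 gives C(7,3) = 35; x_3 ≥ 7 gives C(5,3) = 10; x_4 ≥ 7 gives C(5,3) = 10. Together 111.
Add back pairs where two caps are both exceeded: 1 + 0 + 0 + 0 + 0 + 0 = 1.
By inclusion–exclusion the count is 220 − 111 + 1 = 110.

110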